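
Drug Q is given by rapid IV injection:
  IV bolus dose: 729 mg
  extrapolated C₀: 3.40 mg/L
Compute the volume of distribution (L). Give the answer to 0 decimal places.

Vd = Dose / C₀ = 729.0 / 3.40 = 214.4 L

214 L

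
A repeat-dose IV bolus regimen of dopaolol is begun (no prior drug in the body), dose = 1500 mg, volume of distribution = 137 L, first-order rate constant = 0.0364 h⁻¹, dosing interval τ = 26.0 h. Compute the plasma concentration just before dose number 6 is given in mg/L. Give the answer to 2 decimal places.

C₀ per dose = Dose / Vd = 1500 / 137 = 10.95 mg/L
Fraction remaining after one interval: r = e^(−kτ) = e^(−0.03640 × 26.0) = 0.3881
Before dose 6, 5 doses have been given (aged 1τ, 2τ, 3τ, 4τ, 5τ).
C_trough = C₀ × (r + r² + … + r^5) = C₀ × r(1−r^5)/(1−r)
        = 10.95 × 0.3881 × (1 − 0.008805) / (1 − 0.3881) = 6.884 mg/L

6.88 mg/L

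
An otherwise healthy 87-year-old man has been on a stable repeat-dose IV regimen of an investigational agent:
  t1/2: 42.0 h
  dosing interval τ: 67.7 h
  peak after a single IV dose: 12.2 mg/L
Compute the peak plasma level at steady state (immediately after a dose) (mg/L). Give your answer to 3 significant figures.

k = ln2 / t½ = 0.693147 / 42.0 = 0.01650 h⁻¹
e^(−kτ) = e^(−0.01650 × 67.7) = 0.3272
Accumulation ratio R = 1 / (1 − e^(−kτ)) = 1 / (1 − 0.3272) = 1.486
Steady-state peak = C₀ × R = 12.2 × 1.486 = 18.13 mg/L

18.1 mg/L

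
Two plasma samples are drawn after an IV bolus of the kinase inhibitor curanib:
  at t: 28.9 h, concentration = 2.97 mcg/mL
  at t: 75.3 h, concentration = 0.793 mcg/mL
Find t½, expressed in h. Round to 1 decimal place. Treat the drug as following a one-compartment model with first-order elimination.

k = ln(C₁/C₂) / (t₂ − t₁) = ln(2.97/0.793) / (75.3 − 28.9)
  = 1.320 / 46.40 = 0.02845 h⁻¹
t½ = ln2 / k = 0.693147 / 0.02845 = 24.36 h

24.4 h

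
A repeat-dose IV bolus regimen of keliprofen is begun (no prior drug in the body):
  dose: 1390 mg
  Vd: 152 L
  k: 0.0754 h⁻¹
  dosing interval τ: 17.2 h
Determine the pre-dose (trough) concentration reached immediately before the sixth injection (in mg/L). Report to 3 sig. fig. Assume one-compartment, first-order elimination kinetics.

C₀ per dose = Dose / Vd = 1390 / 152 = 9.145 mg/L
Fraction remaining after one interval: r = e^(−kτ) = e^(−0.07540 × 17.2) = 0.2734
Before dose 6, 5 doses have been given (aged 1τ, 2τ, 3τ, 4τ, 5τ).
C_trough = C₀ × (r + r² + … + r^5) = C₀ × r(1−r^5)/(1−r)
        = 9.145 × 0.2734 × (1 − 0.001528) / (1 − 0.2734) = 3.436 mg/L

3.44 mg/L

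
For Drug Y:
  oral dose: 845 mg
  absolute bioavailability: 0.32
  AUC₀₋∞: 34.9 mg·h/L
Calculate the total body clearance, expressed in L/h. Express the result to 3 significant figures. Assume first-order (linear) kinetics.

CL = F·Dose / AUC = 0.32 × 845 / 34.9 = 7.748 L/h

7.75 L/h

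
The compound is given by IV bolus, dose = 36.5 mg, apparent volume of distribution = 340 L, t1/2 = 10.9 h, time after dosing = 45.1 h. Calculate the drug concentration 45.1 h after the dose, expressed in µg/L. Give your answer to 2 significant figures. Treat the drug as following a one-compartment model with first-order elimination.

C₀ = Dose / Vd = 36.50 / 340 = 0.1074 mg/L
k = ln2 / t½ = 0.693147 / 10.9 = 0.06359 h⁻¹
C = C₀ · e^(−k·t) = 0.1074 × e^(−0.06359 × 45.1)
  = 0.1074 × 0.05682 = 0.006102 mg/L
Convert: 0.006102 mg/L × 1000 = 6.102 µg/L

6.1 µg/L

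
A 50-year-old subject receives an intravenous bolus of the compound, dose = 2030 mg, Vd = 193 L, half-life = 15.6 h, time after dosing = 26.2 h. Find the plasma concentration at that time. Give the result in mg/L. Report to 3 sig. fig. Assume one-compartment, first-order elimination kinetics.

3.28 mg/L

C₀ = Dose / Vd = 2030 / 193 = 10.52 mg/L
k = ln2 / t½ = 0.693147 / 15.6 = 0.04443 h⁻¹
C = C₀ · e^(−k·t) = 10.52 × e^(−0.04443 × 26.2)
  = 10.52 × 0.3122 = 3.284 mg/L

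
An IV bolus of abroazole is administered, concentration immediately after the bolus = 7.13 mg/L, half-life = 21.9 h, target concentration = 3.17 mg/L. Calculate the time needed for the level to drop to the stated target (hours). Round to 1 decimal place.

k = ln2 / t½ = 0.693147 / 21.9 = 0.03165 h⁻¹
t = ln(C₀ / C) / k = ln(7.130 / 3.17) / 0.03165
  = ln(2.249) / 0.03165 = 0.8105 / 0.03165 = 25.61 h

25.6 h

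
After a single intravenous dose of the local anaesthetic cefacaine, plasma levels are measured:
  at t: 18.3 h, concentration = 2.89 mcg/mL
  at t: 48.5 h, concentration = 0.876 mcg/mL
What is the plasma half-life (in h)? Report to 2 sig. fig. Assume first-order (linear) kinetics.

k = ln(C₁/C₂) / (t₂ − t₁) = ln(2.89/0.876) / (48.5 − 18.3)
  = 1.194 / 30.20 = 0.03954 h⁻¹
t½ = ln2 / k = 0.693147 / 0.03954 = 17.53 h

18 h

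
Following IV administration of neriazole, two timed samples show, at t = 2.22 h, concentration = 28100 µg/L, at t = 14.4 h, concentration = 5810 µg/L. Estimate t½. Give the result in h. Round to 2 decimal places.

k = ln(C₁/C₂) / (t₂ − t₁) = ln(28100/5810) / (14.4 − 2.22)
  = 1.576 / 12.18 = 0.1294 h⁻¹
t½ = ln2 / k = 0.693147 / 0.1294 = 5.357 h

5.36 h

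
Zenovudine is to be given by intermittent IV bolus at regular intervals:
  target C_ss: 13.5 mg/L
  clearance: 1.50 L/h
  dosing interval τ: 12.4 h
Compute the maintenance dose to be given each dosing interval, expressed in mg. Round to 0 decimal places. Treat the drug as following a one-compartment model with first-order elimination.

251 mg

At steady state, Dose/τ = Css × CL.
Dose = Css × CL × τ = 13.5 × 1.500 × 12.4 = 251.1 mg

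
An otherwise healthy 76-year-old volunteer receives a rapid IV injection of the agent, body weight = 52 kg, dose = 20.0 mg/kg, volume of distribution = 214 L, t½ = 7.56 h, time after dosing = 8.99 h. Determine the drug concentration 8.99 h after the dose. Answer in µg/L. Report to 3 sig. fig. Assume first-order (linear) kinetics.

Total dose = 20.0 × 52 = 1040 mg
C₀ = Dose / Vd = 1040 / 214 = 4.860 mg/L
k = ln2 / t½ = 0.693147 / 7.56 = 0.09169 h⁻¹
C = C₀ · e^(−k·t) = 4.860 × e^(−0.09169 × 8.99)
  = 4.860 × 0.4385 = 2.131 mg/L
Convert: 2.131 mg/L × 1000 = 2131 µg/L

2130 µg/L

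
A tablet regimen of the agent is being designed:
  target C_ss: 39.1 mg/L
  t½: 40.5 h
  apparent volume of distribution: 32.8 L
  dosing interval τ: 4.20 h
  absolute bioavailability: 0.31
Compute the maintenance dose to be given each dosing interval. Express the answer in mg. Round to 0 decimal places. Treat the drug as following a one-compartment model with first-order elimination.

297 mg

k = ln2 / t½ = 0.693147 / 40.5 = 0.01711 h⁻¹
CL = k × Vd = 0.01711 × 32.8 = 0.5612 L/h
At steady state, F × (Dose/τ) = Css × CL.
Dose = Css × CL × τ / F = 39.1 × 0.5612 × 4.20 / 0.31 = 297.3 mg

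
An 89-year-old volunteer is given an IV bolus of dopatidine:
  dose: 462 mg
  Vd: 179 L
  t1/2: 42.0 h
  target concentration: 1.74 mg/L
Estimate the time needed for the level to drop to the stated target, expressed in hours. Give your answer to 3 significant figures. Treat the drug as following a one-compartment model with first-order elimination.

23.9 h

C₀ = Dose / Vd = 462.0 / 179 = 2.581 mg/L
k = ln2 / t½ = 0.693147 / 42.0 = 0.01650 h⁻¹
t = ln(C₀ / C) / k = ln(2.581 / 1.74) / 0.01650
  = ln(1.483) / 0.01650 = 0.3941 / 0.01650 = 23.88 h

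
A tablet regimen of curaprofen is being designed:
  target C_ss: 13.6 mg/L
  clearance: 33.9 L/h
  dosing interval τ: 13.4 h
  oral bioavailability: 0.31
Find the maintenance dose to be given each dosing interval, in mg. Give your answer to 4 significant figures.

19930 mg

At steady state, F × (Dose/τ) = Css × CL.
Dose = Css × CL × τ / F = 13.6 × 33.90 × 13.4 / 0.31 = 19930 mg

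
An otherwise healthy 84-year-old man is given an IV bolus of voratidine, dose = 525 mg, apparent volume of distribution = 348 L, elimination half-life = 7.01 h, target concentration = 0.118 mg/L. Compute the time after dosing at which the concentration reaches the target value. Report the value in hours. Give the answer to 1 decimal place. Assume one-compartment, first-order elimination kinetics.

C₀ = Dose / Vd = 525.0 / 348 = 1.509 mg/L
k = ln2 / t½ = 0.693147 / 7.01 = 0.09888 h⁻¹
t = ln(C₀ / C) / k = ln(1.509 / 0.118) / 0.09888
  = ln(12.79) / 0.09888 = 2.549 / 0.09888 = 25.78 h

25.8 h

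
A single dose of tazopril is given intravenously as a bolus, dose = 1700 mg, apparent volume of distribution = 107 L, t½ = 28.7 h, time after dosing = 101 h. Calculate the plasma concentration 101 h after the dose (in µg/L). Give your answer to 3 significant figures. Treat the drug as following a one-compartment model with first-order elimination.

C₀ = Dose / Vd = 1700 / 107 = 15.89 mg/L
k = ln2 / t½ = 0.693147 / 28.7 = 0.02415 h⁻¹
C = C₀ · e^(−k·t) = 15.89 × e^(−0.02415 × 101)
  = 15.89 × 0.08723 = 1.386 mg/L
Convert: 1.386 mg/L × 1000 = 1386 µg/L

1390 µg/L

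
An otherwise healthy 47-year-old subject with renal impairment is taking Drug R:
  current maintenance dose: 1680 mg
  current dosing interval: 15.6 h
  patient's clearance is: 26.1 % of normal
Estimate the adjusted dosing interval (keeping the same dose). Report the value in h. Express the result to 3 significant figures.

To keep the same average steady-state level, dosing rate must scale with clearance.
CL ratio = 26.1 / 100 = 0.2610
New interval (same dose) = 15.6 / 0.2610 = 59.77 h

59.8 h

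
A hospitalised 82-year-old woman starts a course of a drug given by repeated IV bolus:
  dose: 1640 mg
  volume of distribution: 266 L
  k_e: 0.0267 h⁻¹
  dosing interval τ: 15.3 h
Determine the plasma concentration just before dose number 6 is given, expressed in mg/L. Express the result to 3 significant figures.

10.6 mg/L

C₀ per dose = Dose / Vd = 1640 / 266 = 6.165 mg/L
Fraction remaining after one interval: r = e^(−kτ) = e^(−0.02670 × 15.3) = 0.6646
Before dose 6, 5 doses have been given (aged 1τ, 2τ, 3τ, 4τ, 5τ).
C_trough = C₀ × (r + r² + … + r^5) = C₀ × r(1−r^5)/(1−r)
        = 6.165 × 0.6646 × (1 − 0.1297) / (1 − 0.6646) = 10.63 mg/L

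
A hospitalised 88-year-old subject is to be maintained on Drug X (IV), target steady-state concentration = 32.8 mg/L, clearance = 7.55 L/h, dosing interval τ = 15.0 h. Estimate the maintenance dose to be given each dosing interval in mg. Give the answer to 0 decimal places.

3715 mg

At steady state, Dose/τ = Css × CL.
Dose = Css × CL × τ = 32.8 × 7.550 × 15.0 = 3715 mg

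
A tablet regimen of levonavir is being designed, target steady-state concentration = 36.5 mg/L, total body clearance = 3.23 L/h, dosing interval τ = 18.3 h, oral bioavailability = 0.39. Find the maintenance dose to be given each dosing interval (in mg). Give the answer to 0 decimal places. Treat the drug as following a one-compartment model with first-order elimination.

At steady state, F × (Dose/τ) = Css × CL.
Dose = Css × CL × τ / F = 36.5 × 3.230 × 18.3 / 0.39 = 5532 mg

5532 mg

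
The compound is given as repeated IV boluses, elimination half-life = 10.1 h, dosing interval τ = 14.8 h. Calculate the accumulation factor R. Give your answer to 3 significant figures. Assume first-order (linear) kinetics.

1.57

k = ln2 / t½ = 0.693147 / 10.1 = 0.06863 h⁻¹
e^(−kτ) = e^(−0.06863 × 14.8) = 0.3621
Accumulation ratio R = 1 / (1 − e^(−kτ)) = 1 / (1 − 0.3621) = 1.568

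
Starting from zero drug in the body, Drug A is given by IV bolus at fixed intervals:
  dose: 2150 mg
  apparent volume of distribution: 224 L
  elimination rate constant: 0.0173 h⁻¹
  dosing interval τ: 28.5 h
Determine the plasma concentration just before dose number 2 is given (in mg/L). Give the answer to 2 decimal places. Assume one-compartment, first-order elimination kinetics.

C₀ per dose = Dose / Vd = 2150 / 224 = 9.598 mg/L
Fraction remaining after one interval: r = e^(−kτ) = e^(−0.01730 × 28.5) = 0.6108
Before dose 2, 1 dose has been given (aged 1τ).
C_trough = C₀ × r = 9.598 × 0.6108 = 5.862 mg/L

5.86 mg/L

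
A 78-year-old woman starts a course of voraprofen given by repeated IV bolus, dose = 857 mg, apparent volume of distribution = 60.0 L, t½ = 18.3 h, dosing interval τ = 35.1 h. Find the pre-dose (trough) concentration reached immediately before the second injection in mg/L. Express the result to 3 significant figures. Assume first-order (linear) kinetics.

C₀ per dose = Dose / Vd = 857 / 60.0 = 14.28 mg/L
k = ln2 / t½ = 0.693147 / 18.3 = 0.03788 h⁻¹
Fraction remaining after one interval: r = e^(−kτ) = e^(−0.03788 × 35.1) = 0.2646
Before dose 2, 1 dose has been given (aged 1τ).
C_trough = C₀ × r = 14.28 × 0.2646 = 3.778 mg/L

3.78 mg/L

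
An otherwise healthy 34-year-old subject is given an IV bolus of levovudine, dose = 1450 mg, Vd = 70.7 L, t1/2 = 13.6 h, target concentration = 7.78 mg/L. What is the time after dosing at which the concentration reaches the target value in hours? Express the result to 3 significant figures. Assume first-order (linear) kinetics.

C₀ = Dose / Vd = 1450 / 70.7 = 20.51 mg/L
k = ln2 / t½ = 0.693147 / 13.6 = 0.05097 h⁻¹
t = ln(C₀ / C) / k = ln(20.51 / 7.78) / 0.05097
  = ln(2.636) / 0.05097 = 0.9693 / 0.05097 = 19.02 h

19.0 h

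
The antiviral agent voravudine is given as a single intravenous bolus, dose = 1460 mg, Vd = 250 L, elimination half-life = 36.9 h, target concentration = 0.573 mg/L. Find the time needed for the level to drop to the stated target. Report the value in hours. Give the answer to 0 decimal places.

124 h

C₀ = Dose / Vd = 1460 / 250 = 5.840 mg/L
k = ln2 / t½ = 0.693147 / 36.9 = 0.01878 h⁻¹
t = ln(C₀ / C) / k = ln(5.840 / 0.573) / 0.01878
  = ln(10.19) / 0.01878 = 2.321 / 0.01878 = 123.6 h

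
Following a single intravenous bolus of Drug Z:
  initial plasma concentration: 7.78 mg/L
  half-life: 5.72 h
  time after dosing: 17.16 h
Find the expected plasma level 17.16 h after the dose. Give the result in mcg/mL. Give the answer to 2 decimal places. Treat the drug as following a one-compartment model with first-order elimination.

0.97 mcg/mL

k = ln2 / t½ = 0.693147 / 5.72 = 0.1212 h⁻¹
t / t½ = 17.16 / 5.72 = 3 half-lives
C = C₀ × (1/2)^3 = 7.780 × 0.1250 = 0.9725 mg/L
(0.9725 mg/L = 0.9725 mcg/mL)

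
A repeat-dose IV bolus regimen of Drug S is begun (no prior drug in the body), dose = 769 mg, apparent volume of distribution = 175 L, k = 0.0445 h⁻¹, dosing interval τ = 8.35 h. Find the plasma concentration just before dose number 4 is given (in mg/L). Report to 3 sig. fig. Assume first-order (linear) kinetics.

6.56 mg/L

C₀ per dose = Dose / Vd = 769 / 175 = 4.394 mg/L
Fraction remaining after one interval: r = e^(−kτ) = e^(−0.04450 × 8.35) = 0.6896
Before dose 4, 3 doses have been given (aged 1τ, 2τ, 3τ).
C_trough = C₀ × (r + r² + … + r^3) = C₀ × r(1−r^3)/(1−r)
        = 4.394 × 0.6896 × (1 − 0.3279) / (1 − 0.6896) = 6.561 mg/L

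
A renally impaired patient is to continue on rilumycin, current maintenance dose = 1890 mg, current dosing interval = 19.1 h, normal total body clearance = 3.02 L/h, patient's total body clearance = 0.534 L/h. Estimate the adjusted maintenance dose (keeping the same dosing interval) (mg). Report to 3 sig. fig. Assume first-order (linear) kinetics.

To keep the same average steady-state level, dosing rate must scale with clearance.
CL ratio = 0.534 / 3.02 = 0.1768
New dose (same interval) = 1890 × 0.1768 = 334.2 mg

334 mg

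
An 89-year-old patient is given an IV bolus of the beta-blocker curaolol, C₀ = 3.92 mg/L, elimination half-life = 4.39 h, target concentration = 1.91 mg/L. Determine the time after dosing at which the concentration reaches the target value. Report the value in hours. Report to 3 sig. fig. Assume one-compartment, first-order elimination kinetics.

4.55 h

k = ln2 / t½ = 0.693147 / 4.39 = 0.1579 h⁻¹
t = ln(C₀ / C) / k = ln(3.920 / 1.91) / 0.1579
  = ln(2.052) / 0.1579 = 0.7188 / 0.1579 = 4.552 h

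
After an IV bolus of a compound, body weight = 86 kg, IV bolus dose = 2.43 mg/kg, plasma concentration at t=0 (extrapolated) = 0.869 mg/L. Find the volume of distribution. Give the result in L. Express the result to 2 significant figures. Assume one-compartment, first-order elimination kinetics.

240 L

Dose = 2.43 × 86 = 209.0 mg
Vd = Dose / C₀ = 209.0 / 0.869 = 240.5 L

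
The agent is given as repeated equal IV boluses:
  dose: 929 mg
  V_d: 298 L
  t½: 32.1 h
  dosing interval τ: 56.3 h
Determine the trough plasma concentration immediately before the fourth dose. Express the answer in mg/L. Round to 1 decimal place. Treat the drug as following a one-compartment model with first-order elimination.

1.3 mg/L

C₀ per dose = Dose / Vd = 929 / 298 = 3.117 mg/L
k = ln2 / t½ = 0.693147 / 32.1 = 0.02159 h⁻¹
Fraction remaining after one interval: r = e^(−kτ) = e^(−0.02159 × 56.3) = 0.2966
Before dose 4, 3 doses have been given (aged 1τ, 2τ, 3τ).
C_trough = C₀ × (r + r² + … + r^3) = C₀ × r(1−r^3)/(1−r)
        = 3.117 × 0.2966 × (1 − 0.02609) / (1 − 0.2966) = 1.280 mg/L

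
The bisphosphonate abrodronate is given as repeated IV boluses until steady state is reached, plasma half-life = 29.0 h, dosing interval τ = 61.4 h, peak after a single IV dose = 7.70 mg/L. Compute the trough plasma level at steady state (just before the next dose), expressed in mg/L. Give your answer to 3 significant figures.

2.31 mg/L

k = ln2 / t½ = 0.693147 / 29.0 = 0.02390 h⁻¹
e^(−kτ) = e^(−0.02390 × 61.4) = 0.2305
Accumulation ratio R = 1 / (1 − e^(−kτ)) = 1 / (1 − 0.2305) = 1.300
Steady-state trough = C₀ × R × e^(−kτ) = 7.70 × 1.300 × 0.2305 = 2.307 mg/L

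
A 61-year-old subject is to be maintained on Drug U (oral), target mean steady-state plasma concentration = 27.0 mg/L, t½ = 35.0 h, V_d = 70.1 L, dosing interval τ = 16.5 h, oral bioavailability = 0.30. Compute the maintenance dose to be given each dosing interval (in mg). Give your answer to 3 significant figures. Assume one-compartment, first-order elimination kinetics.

2060 mg

k = ln2 / t½ = 0.693147 / 35.0 = 0.01980 h⁻¹
CL = k × Vd = 0.01980 × 70.1 = 1.388 L/h
At steady state, F × (Dose/τ) = Css × CL.
Dose = Css × CL × τ / F = 27.0 × 1.388 × 16.5 / 0.30 = 2061 mg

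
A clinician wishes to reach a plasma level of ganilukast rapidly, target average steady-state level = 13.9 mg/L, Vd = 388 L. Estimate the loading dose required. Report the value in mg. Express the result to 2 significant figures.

5400 mg

LD = Css × Vd = 13.9 × 388 = 5393 mg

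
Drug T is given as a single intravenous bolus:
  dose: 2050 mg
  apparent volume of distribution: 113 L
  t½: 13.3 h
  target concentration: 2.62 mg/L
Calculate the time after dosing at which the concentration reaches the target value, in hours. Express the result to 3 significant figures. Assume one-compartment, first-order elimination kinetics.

37.1 h

C₀ = Dose / Vd = 2050 / 113 = 18.14 mg/L
k = ln2 / t½ = 0.693147 / 13.3 = 0.05212 h⁻¹
t = ln(C₀ / C) / k = ln(18.14 / 2.62) / 0.05212
  = ln(6.924) / 0.05212 = 1.935 / 0.05212 = 37.13 h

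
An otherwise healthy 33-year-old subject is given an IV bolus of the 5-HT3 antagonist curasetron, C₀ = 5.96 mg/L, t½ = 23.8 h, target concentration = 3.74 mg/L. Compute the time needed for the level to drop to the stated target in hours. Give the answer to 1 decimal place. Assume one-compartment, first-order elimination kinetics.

k = ln2 / t½ = 0.693147 / 23.8 = 0.02912 h⁻¹
t = ln(C₀ / C) / k = ln(5.960 / 3.74) / 0.02912
  = ln(1.594) / 0.02912 = 0.4662 / 0.02912 = 16.01 h

16.0 h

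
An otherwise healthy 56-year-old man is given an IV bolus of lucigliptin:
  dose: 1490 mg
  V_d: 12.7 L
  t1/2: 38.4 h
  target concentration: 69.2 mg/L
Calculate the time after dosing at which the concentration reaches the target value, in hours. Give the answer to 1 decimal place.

C₀ = Dose / Vd = 1490 / 12.7 = 117.3 mg/L
k = ln2 / t½ = 0.693147 / 38.4 = 0.01805 h⁻¹
t = ln(C₀ / C) / k = ln(117.3 / 69.2) / 0.01805
  = ln(1.695) / 0.01805 = 0.5277 / 0.01805 = 29.24 h

29.2 h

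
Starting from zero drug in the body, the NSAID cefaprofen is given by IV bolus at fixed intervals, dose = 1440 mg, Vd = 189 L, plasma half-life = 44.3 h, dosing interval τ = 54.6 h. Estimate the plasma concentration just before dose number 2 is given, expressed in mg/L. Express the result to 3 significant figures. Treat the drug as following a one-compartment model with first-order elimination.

3.24 mg/L

C₀ per dose = Dose / Vd = 1440 / 189 = 7.619 mg/L
k = ln2 / t½ = 0.693147 / 44.3 = 0.01565 h⁻¹
Fraction remaining after one interval: r = e^(−kτ) = e^(−0.01565 × 54.6) = 0.4255
Before dose 2, 1 dose has been given (aged 1τ).
C_trough = C₀ × r = 7.619 × 0.4255 = 3.242 mg/L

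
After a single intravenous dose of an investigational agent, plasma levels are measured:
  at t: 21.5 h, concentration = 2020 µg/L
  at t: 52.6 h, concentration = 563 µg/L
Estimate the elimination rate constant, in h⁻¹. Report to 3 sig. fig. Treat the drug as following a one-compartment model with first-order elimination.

k = ln(C₁/C₂) / (t₂ − t₁) = ln(2020/563) / (52.6 − 21.5)
  = 1.278 / 31.10 = 0.04109 h⁻¹

0.0411 h⁻¹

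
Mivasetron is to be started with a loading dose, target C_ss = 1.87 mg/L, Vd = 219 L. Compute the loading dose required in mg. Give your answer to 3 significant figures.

LD = Css × Vd = 1.87 × 219 = 409.5 mg

410 mg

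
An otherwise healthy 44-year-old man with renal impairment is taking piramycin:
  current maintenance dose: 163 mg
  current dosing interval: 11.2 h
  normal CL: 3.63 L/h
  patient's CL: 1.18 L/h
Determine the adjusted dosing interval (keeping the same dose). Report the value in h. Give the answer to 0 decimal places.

To keep the same average steady-state level, dosing rate must scale with clearance.
CL ratio = 1.18 / 3.63 = 0.3251
New interval (same dose) = 11.2 / 0.3251 = 34.45 h

34 h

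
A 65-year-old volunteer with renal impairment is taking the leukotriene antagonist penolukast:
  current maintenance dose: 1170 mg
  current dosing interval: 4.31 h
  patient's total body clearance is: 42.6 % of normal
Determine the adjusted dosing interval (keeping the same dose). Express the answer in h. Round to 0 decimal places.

To keep the same average steady-state level, dosing rate must scale with clearance.
CL ratio = 42.6 / 100 = 0.4260
New interval (same dose) = 4.31 / 0.4260 = 10.12 h

10 h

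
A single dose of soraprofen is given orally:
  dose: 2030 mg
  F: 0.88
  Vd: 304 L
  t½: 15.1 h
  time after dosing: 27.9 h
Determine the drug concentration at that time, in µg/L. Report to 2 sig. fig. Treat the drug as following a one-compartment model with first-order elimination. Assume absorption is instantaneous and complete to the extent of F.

1600 µg/L

Amount reaching circulation = F × Dose = 0.88 × 2030 = 1786 mg
C₀ = F·Dose / Vd = 1786 / 304 = 5.875 mg/L
k = ln2 / t½ = 0.693147 / 15.1 = 0.04590 h⁻¹
C = C₀ · e^(−k·t) = 5.875 × e^(−0.04590 × 27.9)
  = 5.875 × 0.2779 = 1.633 mg/L
Convert: 1.633 mg/L × 1000 = 1633 µg/L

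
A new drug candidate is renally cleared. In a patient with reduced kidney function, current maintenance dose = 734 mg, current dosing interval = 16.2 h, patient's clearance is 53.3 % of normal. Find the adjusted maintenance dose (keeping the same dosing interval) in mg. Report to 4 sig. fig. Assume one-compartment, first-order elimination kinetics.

391.2 mg

To keep the same average steady-state level, dosing rate must scale with clearance.
CL ratio = 53.3 / 100 = 0.5330
New dose (same interval) = 734 × 0.5330 = 391.2 mg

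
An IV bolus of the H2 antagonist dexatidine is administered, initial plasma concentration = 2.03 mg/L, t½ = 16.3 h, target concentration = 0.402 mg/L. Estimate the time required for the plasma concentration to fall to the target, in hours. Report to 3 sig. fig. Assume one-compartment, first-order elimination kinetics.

k = ln2 / t½ = 0.693147 / 16.3 = 0.04252 h⁻¹
t = ln(C₀ / C) / k = ln(2.030 / 0.402) / 0.04252
  = ln(5.050) / 0.04252 = 1.619 / 0.04252 = 38.08 h

38.1 h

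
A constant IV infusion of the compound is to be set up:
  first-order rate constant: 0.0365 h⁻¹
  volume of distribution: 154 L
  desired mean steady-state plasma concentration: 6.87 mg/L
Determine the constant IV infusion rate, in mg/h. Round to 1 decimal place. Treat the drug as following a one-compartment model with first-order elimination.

38.6 mg/h

CL = k × Vd = 0.03650 × 154 = 5.621 L/h
At steady state, infusion rate R₀ = Css × CL = 6.87 × 5.621 = 38.62 mg/h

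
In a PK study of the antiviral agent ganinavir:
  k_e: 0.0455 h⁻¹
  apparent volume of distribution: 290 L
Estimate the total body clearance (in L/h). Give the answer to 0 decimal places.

CL = k × Vd = 0.0455 × 290 = 13.20 L/h

13 L/h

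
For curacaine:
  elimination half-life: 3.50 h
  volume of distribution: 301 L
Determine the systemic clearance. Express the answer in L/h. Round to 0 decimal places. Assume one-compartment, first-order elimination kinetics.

60 L/h

k = ln2 / t½ = 0.693147 / 3.50 = 0.1980 h⁻¹
CL = k × Vd = 0.1980 × 301 = 59.60 L/h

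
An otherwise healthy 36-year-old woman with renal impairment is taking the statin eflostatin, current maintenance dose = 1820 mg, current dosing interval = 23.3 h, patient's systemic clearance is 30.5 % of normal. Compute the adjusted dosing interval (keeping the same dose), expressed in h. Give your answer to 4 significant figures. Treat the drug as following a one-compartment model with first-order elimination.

To keep the same average steady-state level, dosing rate must scale with clearance.
CL ratio = 30.5 / 100 = 0.3050
New interval (same dose) = 23.3 / 0.3050 = 76.39 h

76.39 h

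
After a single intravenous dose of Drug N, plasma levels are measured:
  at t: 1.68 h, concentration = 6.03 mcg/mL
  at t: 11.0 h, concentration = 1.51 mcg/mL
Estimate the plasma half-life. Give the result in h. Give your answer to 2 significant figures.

4.7 h

k = ln(C₁/C₂) / (t₂ − t₁) = ln(6.03/1.51) / (11.0 − 1.68)
  = 1.385 / 9.320 = 0.1486 h⁻¹
t½ = ln2 / k = 0.693147 / 0.1486 = 4.665 h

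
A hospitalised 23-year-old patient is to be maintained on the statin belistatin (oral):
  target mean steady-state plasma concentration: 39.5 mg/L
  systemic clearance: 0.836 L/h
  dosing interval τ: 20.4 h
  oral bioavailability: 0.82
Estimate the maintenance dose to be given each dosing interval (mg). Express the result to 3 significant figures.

At steady state, F × (Dose/τ) = Css × CL.
Dose = Css × CL × τ / F = 39.5 × 0.8360 × 20.4 / 0.82 = 821.5 mg

822 mg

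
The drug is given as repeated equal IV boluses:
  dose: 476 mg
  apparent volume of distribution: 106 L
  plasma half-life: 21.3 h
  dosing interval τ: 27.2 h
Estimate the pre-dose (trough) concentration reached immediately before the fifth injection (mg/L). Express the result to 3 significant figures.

3.06 mg/L

C₀ per dose = Dose / Vd = 476 / 106 = 4.491 mg/L
k = ln2 / t½ = 0.693147 / 21.3 = 0.03254 h⁻¹
Fraction remaining after one interval: r = e^(−kτ) = e^(−0.03254 × 27.2) = 0.4127
Before dose 5, 4 doses have been given (aged 1τ, 2τ, 3τ, 4τ).
C_trough = C₀ × (r + r² + … + r^4) = C₀ × r(1−r^4)/(1−r)
        = 4.491 × 0.4127 × (1 − 0.02901) / (1 − 0.4127) = 3.064 mg/L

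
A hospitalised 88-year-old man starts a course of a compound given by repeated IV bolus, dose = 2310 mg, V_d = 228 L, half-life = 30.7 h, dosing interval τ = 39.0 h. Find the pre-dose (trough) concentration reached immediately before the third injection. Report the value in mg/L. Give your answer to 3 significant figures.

C₀ per dose = Dose / Vd = 2310 / 228 = 10.13 mg/L
k = ln2 / t½ = 0.693147 / 30.7 = 0.02258 h⁻¹
Fraction remaining after one interval: r = e^(−kτ) = e^(−0.02258 × 39.0) = 0.4145
Before dose 3, 2 doses have been given (aged 1τ, 2τ).
C_trough = C₀ × (r + r²) = 10.13 × (0.4145 + 0.1718) = 5.939 mg/L

5.94 mg/L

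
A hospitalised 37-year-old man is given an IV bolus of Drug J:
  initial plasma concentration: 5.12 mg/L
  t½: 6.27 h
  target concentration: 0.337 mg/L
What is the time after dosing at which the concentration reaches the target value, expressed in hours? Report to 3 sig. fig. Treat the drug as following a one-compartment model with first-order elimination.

24.6 h

k = ln2 / t½ = 0.693147 / 6.27 = 0.1105 h⁻¹
t = ln(C₀ / C) / k = ln(5.120 / 0.337) / 0.1105
  = ln(15.19) / 0.1105 = 2.721 / 0.1105 = 24.62 h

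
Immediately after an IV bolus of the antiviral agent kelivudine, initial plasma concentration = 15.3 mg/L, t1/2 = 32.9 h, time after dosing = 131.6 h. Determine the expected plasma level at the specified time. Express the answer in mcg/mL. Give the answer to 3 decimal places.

0.956 mcg/mL

k = ln2 / t½ = 0.693147 / 32.9 = 0.02107 h⁻¹
t / t½ = 131.6 / 32.9 = 4 half-lives
C = C₀ × (1/2)^4 = 15.30 × 0.06250 = 0.9563 mg/L
(0.9563 mg/L = 0.9563 mcg/mL)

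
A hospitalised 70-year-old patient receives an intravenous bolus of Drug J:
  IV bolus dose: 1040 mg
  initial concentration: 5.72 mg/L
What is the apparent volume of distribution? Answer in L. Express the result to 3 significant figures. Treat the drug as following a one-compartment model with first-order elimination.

182 L

Vd = Dose / C₀ = 1040 / 5.72 = 181.8 L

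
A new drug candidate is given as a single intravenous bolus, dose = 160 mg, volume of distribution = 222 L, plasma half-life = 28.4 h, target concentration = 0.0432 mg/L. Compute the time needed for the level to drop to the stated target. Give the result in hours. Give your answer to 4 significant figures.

115.3 h

C₀ = Dose / Vd = 160.0 / 222 = 0.7207 mg/L
k = ln2 / t½ = 0.693147 / 28.4 = 0.02441 h⁻¹
t = ln(C₀ / C) / k = ln(0.7207 / 0.0432) / 0.02441
  = ln(16.68) / 0.02441 = 2.814 / 0.02441 = 115.3 h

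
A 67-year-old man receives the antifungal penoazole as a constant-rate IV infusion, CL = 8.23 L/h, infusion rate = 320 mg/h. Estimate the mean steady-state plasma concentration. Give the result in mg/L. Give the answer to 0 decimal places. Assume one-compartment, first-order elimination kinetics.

At steady state Css = R₀ / CL = 320 / 8.230 = 38.88 mg/L

39 mg/L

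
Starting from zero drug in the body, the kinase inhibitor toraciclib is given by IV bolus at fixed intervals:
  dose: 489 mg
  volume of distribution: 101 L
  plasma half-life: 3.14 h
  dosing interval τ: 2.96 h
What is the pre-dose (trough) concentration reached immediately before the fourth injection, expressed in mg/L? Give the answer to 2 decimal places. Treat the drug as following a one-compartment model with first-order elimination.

4.51 mg/L

C₀ per dose = Dose / Vd = 489 / 101 = 4.842 mg/L
k = ln2 / t½ = 0.693147 / 3.14 = 0.2207 h⁻¹
Fraction remaining after one interval: r = e^(−kτ) = e^(−0.2207 × 2.96) = 0.5203
Before dose 4, 3 doses have been given (aged 1τ, 2τ, 3τ).
C_trough = C₀ × (r + r² + … + r^3) = C₀ × r(1−r^3)/(1−r)
        = 4.842 × 0.5203 × (1 − 0.1409) / (1 − 0.5203) = 4.512 mg/L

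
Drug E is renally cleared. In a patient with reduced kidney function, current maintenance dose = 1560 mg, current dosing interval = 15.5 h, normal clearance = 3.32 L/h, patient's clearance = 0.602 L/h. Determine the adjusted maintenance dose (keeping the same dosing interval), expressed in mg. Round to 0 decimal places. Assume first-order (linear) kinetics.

283 mg

To keep the same average steady-state level, dosing rate must scale with clearance.
CL ratio = 0.602 / 3.32 = 0.1813
New dose (same interval) = 1560 × 0.1813 = 282.8 mg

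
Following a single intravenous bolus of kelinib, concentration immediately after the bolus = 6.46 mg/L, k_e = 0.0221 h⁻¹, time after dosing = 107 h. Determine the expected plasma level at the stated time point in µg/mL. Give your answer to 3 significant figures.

0.607 µg/mL

C = C₀ · e^(−k·t) = 6.460 × e^(−0.02210 × 107)
  = 6.460 × 0.09398 = 0.6071 mg/L
(0.6071 mg/L = 0.6071 µg/mL)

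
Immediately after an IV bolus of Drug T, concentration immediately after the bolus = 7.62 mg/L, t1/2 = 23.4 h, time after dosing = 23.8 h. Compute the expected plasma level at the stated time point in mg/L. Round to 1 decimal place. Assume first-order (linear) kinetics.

3.8 mg/L

k = ln2 / t½ = 0.693147 / 23.4 = 0.02962 h⁻¹
C = C₀ · e^(−k·t) = 7.620 × e^(−0.02962 × 23.8)
  = 7.620 × 0.4941 = 3.765 mg/L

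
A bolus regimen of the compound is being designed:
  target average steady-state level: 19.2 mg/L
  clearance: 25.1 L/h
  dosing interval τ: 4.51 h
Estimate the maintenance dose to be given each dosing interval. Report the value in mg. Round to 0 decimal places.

At steady state, Dose/τ = Css × CL.
Dose = Css × CL × τ = 19.2 × 25.10 × 4.51 = 2173 mg

2173 mg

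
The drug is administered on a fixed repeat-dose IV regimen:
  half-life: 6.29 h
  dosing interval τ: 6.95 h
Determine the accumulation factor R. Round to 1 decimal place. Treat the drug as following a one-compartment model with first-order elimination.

k = ln2 / t½ = 0.693147 / 6.29 = 0.1102 h⁻¹
e^(−kτ) = e^(−0.1102 × 6.95) = 0.4649
Accumulation ratio R = 1 / (1 − e^(−kτ)) = 1 / (1 − 0.4649) = 1.869

1.9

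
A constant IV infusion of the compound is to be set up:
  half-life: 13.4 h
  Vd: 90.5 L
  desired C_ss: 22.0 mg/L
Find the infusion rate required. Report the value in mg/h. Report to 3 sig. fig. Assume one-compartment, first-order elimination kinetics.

103 mg/h

k = ln2 / t½ = 0.693147 / 13.4 = 0.05173 h⁻¹
CL = k × Vd = 0.05173 × 90.5 = 4.682 L/h
At steady state, infusion rate R₀ = Css × CL = 22.0 × 4.682 = 103.0 mg/h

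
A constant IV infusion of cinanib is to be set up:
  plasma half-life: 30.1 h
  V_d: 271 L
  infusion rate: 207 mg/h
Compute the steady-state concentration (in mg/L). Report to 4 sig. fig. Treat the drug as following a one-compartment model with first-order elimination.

k = ln2 / t½ = 0.693147 / 30.1 = 0.02303 h⁻¹
CL = k × Vd = 0.02303 × 271 = 6.241 L/h
At steady state Css = R₀ / CL = 207 / 6.241 = 33.17 mg/L

33.17 mg/L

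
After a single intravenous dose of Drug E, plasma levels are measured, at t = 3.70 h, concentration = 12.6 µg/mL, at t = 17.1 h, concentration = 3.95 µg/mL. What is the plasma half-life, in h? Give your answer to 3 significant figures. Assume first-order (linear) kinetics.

k = ln(C₁/C₂) / (t₂ − t₁) = ln(12.6/3.95) / (17.1 − 3.70)
  = 1.160 / 13.40 = 0.08657 h⁻¹
t½ = ln2 / k = 0.693147 / 0.08657 = 8.007 h

8.01 h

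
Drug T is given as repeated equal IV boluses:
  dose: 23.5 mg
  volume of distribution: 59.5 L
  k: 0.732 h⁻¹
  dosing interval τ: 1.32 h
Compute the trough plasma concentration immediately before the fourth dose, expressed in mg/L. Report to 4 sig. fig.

C₀ per dose = Dose / Vd = 23.5 / 59.5 = 0.3950 mg/L
Fraction remaining after one interval: r = e^(−kτ) = e^(−0.7320 × 1.32) = 0.3805
Before dose 4, 3 doses have been given (aged 1τ, 2τ, 3τ).
C_trough = C₀ × (r + r² + … + r^3) = C₀ × r(1−r^3)/(1−r)
        = 0.3950 × 0.3805 × (1 − 0.05509) / (1 − 0.3805) = 0.2292 mg/L

0.2292 mg/L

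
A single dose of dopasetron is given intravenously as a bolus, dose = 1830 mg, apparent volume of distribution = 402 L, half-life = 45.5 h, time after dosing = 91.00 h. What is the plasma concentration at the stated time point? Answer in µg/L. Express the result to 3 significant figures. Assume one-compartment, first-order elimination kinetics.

1140 µg/L

C₀ = Dose / Vd = 1830 / 402 = 4.552 mg/L
k = ln2 / t½ = 0.693147 / 45.5 = 0.01523 h⁻¹
t / t½ = 91.00 / 45.5 = 2 half-lives
C = C₀ × (1/2)^2 = 4.552 × 0.2500 = 1.138 mg/L
Convert: 1.138 mg/L × 1000 = 1138 µg/L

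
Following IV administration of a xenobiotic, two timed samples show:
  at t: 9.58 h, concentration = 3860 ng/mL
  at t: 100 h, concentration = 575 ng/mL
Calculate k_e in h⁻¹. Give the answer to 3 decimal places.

k = ln(C₁/C₂) / (t₂ − t₁) = ln(3860/575) / (100 − 9.58)
  = 1.904 / 90.42 = 0.02106 h⁻¹

0.021 h⁻¹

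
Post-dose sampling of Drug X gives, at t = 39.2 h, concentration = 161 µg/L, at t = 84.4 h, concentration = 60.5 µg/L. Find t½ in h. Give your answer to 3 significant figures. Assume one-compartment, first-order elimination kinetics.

k = ln(C₁/C₂) / (t₂ − t₁) = ln(161/60.5) / (84.4 − 39.2)
  = 0.9788 / 45.20 = 0.02165 h⁻¹
t½ = ln2 / k = 0.693147 / 0.02165 = 32.02 h

32.0 h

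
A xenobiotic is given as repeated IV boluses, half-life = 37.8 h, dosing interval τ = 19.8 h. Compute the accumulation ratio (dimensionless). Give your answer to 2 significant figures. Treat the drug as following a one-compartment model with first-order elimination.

3.3

k = ln2 / t½ = 0.693147 / 37.8 = 0.01834 h⁻¹
e^(−kτ) = e^(−0.01834 × 19.8) = 0.6955
Accumulation ratio R = 1 / (1 − e^(−kτ)) = 1 / (1 − 0.6955) = 3.284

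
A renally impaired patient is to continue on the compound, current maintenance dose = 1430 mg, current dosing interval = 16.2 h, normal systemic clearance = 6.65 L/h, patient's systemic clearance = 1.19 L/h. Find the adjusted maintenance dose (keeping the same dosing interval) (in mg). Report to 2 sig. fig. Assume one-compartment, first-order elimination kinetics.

To keep the same average steady-state level, dosing rate must scale with clearance.
CL ratio = 1.19 / 6.65 = 0.1789
New dose (same interval) = 1430 × 0.1789 = 255.8 mg

260 mg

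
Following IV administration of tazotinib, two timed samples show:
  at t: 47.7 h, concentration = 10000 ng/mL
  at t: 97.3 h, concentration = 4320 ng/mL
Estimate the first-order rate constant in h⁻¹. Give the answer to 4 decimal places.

0.0169 h⁻¹

k = ln(C₁/C₂) / (t₂ − t₁) = ln(10000/4320) / (97.3 − 47.7)
  = 0.8393 / 49.60 = 0.01692 h⁻¹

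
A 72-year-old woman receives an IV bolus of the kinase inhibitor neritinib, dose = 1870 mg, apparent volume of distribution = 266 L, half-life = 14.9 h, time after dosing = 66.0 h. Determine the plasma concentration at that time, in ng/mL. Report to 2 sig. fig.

C₀ = Dose / Vd = 1870 / 266 = 7.030 mg/L
k = ln2 / t½ = 0.693147 / 14.9 = 0.04652 h⁻¹
C = C₀ · e^(−k·t) = 7.030 × e^(−0.04652 × 66.0)
  = 7.030 × 0.04641 = 0.3263 mg/L
Convert: 0.3263 mg/L × 1000 = 326.3 ng/mL

330 ng/mL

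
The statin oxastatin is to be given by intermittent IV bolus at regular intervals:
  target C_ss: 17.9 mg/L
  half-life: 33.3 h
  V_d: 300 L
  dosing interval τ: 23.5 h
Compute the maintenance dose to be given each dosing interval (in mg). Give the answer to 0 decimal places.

2627 mg

k = ln2 / t½ = 0.693147 / 33.3 = 0.02082 h⁻¹
CL = k × Vd = 0.02082 × 300 = 6.246 L/h
At steady state, Dose/τ = Css × CL.
Dose = Css × CL × τ = 17.9 × 6.246 × 23.5 = 2627 mg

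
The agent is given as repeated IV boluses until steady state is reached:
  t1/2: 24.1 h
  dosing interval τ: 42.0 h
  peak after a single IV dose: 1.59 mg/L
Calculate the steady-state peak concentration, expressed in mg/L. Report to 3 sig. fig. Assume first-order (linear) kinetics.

k = ln2 / t½ = 0.693147 / 24.1 = 0.02876 h⁻¹
e^(−kτ) = e^(−0.02876 × 42.0) = 0.2988
Accumulation ratio R = 1 / (1 − e^(−kτ)) = 1 / (1 − 0.2988) = 1.426
Steady-state peak = C₀ × R = 1.59 × 1.426 = 2.267 mg/L

2.27 mg/L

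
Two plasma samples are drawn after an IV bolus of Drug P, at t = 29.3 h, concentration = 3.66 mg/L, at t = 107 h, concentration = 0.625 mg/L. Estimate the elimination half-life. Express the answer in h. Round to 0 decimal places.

k = ln(C₁/C₂) / (t₂ − t₁) = ln(3.66/0.625) / (107 − 29.3)
  = 1.767 / 77.70 = 0.02274 h⁻¹
t½ = ln2 / k = 0.693147 / 0.02274 = 30.48 h

30 h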